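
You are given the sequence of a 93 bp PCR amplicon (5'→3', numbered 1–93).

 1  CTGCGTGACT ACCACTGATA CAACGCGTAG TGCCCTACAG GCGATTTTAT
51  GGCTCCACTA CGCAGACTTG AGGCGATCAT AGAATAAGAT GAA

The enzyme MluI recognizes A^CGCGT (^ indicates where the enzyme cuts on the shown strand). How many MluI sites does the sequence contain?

1

ACGCGT occurs starting at position 23.
MluI cuts at 1 site.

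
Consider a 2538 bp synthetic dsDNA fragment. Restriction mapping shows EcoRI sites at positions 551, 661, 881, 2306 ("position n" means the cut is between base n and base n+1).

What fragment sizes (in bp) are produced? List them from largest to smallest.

1425, 551, 232, 220, 110 bp

Linear molecule, 4 cuts → 5 fragments:
  551 − 0 = 551 bp
  661 − 551 = 110 bp
  881 − 661 = 220 bp
  2306 − 881 = 1425 bp
  2538 − 2306 = 232 bp
Sorted largest to smallest: 1425, 551, 232, 220, 110 bp.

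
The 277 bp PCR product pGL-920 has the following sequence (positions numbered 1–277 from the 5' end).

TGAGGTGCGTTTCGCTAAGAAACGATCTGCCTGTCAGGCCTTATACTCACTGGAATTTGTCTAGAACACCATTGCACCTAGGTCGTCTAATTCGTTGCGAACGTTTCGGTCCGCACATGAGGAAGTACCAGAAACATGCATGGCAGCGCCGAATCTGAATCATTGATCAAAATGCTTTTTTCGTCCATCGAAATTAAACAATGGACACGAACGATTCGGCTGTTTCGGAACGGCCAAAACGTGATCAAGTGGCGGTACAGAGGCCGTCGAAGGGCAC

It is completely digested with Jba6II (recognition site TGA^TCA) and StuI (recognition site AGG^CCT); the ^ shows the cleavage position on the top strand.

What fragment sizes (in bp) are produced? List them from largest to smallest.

Jba6II sites (TGATCA) start at positions 164, 242.
Jba6II cuts after base 3 of each site, so after positions 166, 244.
The StuI site (AGGCCT) starts at position 36.
StuI cuts after base 3 of each site, so after position 38.
Combined cut positions: 38, 166, 244.
Linear molecule, 3 cuts → 4 fragments:
  1–38 → 38 bp
  39–166 → 128 bp
  167–244 → 78 bp
  245–277 → 33 bp
Sorted largest to smallest: 128, 78, 38, 33 bp.

128, 78, 38, 33 bp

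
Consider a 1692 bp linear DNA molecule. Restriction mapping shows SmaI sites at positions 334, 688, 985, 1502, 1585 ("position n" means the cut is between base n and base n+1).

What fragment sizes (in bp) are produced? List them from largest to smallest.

517, 354, 334, 297, 107, 83 bp

Linear molecule, 5 cuts → 6 fragments:
  334 − 0 = 334 bp
  688 − 334 = 354 bp
  985 − 688 = 297 bp
  1502 − 985 = 517 bp
  1585 − 1502 = 83 bp
  1692 − 1585 = 107 bp
Sorted largest to smallest: 517, 354, 334, 297, 107, 83 bp.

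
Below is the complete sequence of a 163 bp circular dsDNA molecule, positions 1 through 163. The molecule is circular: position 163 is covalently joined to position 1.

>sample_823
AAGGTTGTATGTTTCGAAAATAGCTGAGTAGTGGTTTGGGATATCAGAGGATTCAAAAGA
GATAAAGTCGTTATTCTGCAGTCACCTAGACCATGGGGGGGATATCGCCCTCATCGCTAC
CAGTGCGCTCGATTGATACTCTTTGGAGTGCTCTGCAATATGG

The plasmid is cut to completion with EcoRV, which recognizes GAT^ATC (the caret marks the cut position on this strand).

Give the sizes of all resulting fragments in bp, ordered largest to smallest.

EcoRV sites (GATATC) start at positions 40, 101.
EcoRV cuts after base 3 of each site, so after positions 42, 103.
Circular molecule, 2 cuts → 2 fragments:
  43–103 → 61 bp
  104–163 then 1–42 → 60 + 42 = 102 bp
Sorted largest to smallest: 102, 61 bp.

102, 61 bp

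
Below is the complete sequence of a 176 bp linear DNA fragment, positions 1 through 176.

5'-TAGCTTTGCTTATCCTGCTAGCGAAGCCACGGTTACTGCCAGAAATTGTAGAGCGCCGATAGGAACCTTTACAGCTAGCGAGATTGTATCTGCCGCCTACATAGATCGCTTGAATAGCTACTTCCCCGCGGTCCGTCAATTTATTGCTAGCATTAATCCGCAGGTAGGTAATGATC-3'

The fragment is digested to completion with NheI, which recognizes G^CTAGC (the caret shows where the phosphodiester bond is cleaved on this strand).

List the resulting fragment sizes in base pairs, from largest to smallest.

NheI sites (GCTAGC) start at positions 17, 74, 146.
NheI cuts after the first base of each site, so after positions 17, 74, 146.
Linear molecule, 3 cuts → 4 fragments:
  1–17 → 17 bp
  18–74 → 57 bp
  75–146 → 72 bp
  147–176 → 30 bp
Sorted largest to smallest: 72, 57, 30, 17 bp.

72, 57, 30, 17 bp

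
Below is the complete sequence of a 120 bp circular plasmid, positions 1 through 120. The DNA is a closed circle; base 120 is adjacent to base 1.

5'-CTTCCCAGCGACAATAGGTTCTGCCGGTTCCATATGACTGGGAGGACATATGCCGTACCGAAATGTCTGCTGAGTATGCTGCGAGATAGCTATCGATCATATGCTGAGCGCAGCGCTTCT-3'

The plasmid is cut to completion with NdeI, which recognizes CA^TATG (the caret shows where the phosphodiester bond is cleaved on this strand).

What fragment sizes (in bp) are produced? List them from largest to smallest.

NdeI sites (CATATG) start at positions 31, 47, 98.
NdeI cuts after base 2 of each site, so after positions 32, 48, 99.
Circular molecule, 3 cuts → 3 fragments:
  33–48 → 16 bp
  49–99 → 51 bp
  100–120 then 1–32 → 21 + 32 = 53 bp
Sorted largest to smallest: 53, 51, 16 bp.

53, 51, 16 bp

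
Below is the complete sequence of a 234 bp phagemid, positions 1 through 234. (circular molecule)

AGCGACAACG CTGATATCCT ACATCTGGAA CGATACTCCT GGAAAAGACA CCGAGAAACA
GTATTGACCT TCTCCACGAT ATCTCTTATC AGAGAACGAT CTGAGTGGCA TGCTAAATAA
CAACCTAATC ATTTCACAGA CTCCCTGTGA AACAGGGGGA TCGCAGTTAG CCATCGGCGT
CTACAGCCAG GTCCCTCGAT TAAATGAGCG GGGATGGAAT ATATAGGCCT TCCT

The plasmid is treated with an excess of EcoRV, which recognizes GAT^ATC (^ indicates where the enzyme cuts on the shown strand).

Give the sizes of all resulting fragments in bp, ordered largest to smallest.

169, 65 bp

EcoRV sites (GATATC) start at positions 13, 78.
EcoRV cuts after base 3 of each site, so after positions 15, 80.
Circular molecule, 2 cuts → 2 fragments:
  16–80 → 65 bp
  81–234 then 1–15 → 154 + 15 = 169 bp
Sorted largest to smallest: 169, 65 bp.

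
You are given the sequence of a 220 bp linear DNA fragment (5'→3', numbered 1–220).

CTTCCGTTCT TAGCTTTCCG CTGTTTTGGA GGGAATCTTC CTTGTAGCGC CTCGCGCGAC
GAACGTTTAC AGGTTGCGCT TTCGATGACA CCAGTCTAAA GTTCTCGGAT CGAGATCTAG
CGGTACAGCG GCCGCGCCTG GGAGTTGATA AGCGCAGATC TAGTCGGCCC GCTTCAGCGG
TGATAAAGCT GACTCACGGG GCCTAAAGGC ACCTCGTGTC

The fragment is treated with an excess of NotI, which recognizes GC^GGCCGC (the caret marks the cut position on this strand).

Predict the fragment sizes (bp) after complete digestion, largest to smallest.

129, 91 bp

The NotI site (GCGGCCGC) starts at position 128.
NotI cuts after base 2 of each site, so after position 129.
Linear molecule, 1 cut → 2 fragments:
  1–129 → 129 bp
  130–220 → 91 bp
Sorted largest to smallest: 129, 91 bp.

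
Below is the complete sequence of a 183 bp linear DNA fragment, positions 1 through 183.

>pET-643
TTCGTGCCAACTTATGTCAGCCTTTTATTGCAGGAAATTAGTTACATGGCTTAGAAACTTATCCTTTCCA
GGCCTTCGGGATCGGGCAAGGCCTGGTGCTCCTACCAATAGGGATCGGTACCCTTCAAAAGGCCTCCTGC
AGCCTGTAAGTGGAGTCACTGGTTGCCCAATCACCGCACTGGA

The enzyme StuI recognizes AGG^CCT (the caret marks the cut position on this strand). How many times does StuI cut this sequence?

AGGCCT occurs starting at positions 70, 89, 130.
StuI cuts at 3 sites.

3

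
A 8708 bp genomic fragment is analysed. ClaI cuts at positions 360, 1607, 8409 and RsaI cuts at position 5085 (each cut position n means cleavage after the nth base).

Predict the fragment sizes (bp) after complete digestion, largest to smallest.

Combined cut positions (sorted): 360, 1607, 5085, 8409.
Linear molecule, 4 cuts → 5 fragments:
  360 − 0 = 360 bp
  1607 − 360 = 1247 bp
  5085 − 1607 = 3478 bp
  8409 − 5085 = 3324 bp
  8708 − 8409 = 299 bp
Sorted largest to smallest: 3478, 3324, 1247, 360, 299 bp.

3478, 3324, 1247, 360, 299 bp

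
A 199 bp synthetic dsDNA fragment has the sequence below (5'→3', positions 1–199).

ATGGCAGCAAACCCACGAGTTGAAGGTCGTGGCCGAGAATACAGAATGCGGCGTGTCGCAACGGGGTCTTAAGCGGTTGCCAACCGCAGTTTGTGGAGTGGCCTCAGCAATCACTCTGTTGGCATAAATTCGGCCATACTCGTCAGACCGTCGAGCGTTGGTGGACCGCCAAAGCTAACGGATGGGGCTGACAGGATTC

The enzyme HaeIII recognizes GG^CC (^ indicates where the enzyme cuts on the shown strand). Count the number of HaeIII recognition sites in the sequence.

3

GGCC occurs starting at positions 31, 100, 132.
HaeIII cuts at 3 sites.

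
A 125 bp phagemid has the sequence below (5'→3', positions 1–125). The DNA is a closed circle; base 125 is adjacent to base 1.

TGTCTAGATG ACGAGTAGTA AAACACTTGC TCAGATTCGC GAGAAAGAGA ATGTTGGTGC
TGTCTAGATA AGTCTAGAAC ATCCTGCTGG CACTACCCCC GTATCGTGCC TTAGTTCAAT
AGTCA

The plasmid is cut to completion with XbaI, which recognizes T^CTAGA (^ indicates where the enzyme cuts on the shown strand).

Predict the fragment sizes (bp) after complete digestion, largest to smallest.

XbaI sites (TCTAGA) start at positions 3, 63, 73.
XbaI cuts after the first base of each site, so after positions 3, 63, 73.
Circular molecule, 3 cuts → 3 fragments:
  4–63 → 60 bp
  64–73 → 10 bp
  74–125 then 1–3 → 52 + 3 = 55 bp
Sorted largest to smallest: 60, 55, 10 bp.

60, 55, 10 bp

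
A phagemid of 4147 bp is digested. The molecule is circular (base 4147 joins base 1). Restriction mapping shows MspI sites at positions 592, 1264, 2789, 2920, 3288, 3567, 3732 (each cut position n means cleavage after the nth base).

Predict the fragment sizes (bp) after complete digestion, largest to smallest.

Circular molecule, 7 cuts → 7 fragments:
  1264 − 592 = 672 bp
  2789 − 1264 = 1525 bp
  2920 − 2789 = 131 bp
  3288 − 2920 = 368 bp
  3567 − 3288 = 279 bp
  3732 − 3567 = 165 bp
  wrap: 4147 − 3732 + 592 = 1007 bp
Sorted largest to smallest: 1525, 1007, 672, 368, 279, 165, 131 bp.

1525, 1007, 672, 368, 279, 165, 131 bp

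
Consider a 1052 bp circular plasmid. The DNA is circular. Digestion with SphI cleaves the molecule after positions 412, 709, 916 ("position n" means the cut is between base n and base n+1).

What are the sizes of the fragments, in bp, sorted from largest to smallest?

Circular molecule, 3 cuts → 3 fragments:
  709 − 412 = 297 bp
  916 − 709 = 207 bp
  wrap: 1052 − 916 + 412 = 548 bp
Sorted largest to smallest: 548, 297, 207 bp.

548, 297, 207 bp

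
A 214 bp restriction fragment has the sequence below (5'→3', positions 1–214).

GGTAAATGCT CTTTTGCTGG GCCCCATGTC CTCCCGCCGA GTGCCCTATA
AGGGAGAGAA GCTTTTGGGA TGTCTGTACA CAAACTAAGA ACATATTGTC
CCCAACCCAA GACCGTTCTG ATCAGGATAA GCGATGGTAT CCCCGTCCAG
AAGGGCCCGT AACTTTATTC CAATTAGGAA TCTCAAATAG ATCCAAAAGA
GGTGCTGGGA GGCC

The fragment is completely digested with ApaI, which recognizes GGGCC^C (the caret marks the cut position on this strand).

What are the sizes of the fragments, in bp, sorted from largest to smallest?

ApaI sites (GGGCCC) start at positions 19, 153.
ApaI cuts after base 5 of each site (before the last base), so after positions 23, 157.
Linear molecule, 2 cuts → 3 fragments:
  1–23 → 23 bp
  24–157 → 134 bp
  158–214 → 57 bp
Sorted largest to smallest: 134, 57, 23 bp.

134, 57, 23 bp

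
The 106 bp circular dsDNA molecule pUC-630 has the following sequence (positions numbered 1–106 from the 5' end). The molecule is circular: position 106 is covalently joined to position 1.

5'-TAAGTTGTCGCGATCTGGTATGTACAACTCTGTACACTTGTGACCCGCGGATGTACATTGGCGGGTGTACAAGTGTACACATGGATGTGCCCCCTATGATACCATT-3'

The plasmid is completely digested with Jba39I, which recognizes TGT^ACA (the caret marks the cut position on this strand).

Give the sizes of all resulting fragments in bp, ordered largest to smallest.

53, 21, 14, 10, 8 bp

Jba39I sites (TGTACA) start at positions 21, 31, 52, 66, 74.
Jba39I cuts after base 3 of each site, so after positions 23, 33, 54, 68, 76.
Circular molecule, 5 cuts → 5 fragments:
  24–33 → 10 bp
  34–54 → 21 bp
  55–68 → 14 bp
  69–76 → 8 bp
  77–106 then 1–23 → 30 + 23 = 53 bp
Sorted largest to smallest: 53, 21, 14, 10, 8 bp.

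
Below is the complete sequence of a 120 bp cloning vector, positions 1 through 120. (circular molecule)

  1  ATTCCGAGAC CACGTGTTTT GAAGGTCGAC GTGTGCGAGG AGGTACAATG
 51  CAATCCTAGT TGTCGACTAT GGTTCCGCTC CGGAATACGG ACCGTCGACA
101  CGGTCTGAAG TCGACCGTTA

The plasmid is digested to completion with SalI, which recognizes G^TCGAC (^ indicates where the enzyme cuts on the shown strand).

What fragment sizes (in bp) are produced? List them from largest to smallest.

37, 35, 32, 16 bp

SalI sites (GTCGAC) start at positions 25, 62, 94, 110.
SalI cuts after the first base of each site, so after positions 25, 62, 94, 110.
Circular molecule, 4 cuts → 4 fragments:
  26–62 → 37 bp
  63–94 → 32 bp
  95–110 → 16 bp
  111–120 then 1–25 → 10 + 25 = 35 bp
Sorted largest to smallest: 37, 35, 32, 16 bp.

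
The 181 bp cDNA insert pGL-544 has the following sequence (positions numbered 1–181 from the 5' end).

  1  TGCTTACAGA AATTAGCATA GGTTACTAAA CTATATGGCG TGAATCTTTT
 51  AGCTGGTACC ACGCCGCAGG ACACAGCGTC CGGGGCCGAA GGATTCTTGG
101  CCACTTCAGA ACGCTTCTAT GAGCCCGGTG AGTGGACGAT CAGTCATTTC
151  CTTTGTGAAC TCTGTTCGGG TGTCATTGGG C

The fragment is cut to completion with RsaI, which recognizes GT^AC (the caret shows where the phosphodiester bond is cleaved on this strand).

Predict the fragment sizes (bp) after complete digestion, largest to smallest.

The RsaI site (GTAC) starts at position 56.
RsaI cuts after base 2 of each site, so after position 57.
Linear molecule, 1 cut → 2 fragments:
  1–57 → 57 bp
  58–181 → 124 bp
Sorted largest to smallest: 124, 57 bp.

124, 57 bp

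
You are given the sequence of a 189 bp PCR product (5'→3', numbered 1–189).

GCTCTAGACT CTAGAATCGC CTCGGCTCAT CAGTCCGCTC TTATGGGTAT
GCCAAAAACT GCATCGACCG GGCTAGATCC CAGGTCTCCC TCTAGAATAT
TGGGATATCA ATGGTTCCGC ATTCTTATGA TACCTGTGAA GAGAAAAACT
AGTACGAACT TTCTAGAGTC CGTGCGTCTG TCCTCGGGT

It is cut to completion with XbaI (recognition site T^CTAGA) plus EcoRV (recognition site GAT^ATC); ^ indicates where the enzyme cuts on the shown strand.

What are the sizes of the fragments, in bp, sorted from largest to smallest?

81, 56, 27, 15, 7, 3 bp

XbaI sites (TCTAGA) start at positions 3, 10, 91, 162.
XbaI cuts after the first base of each site, so after positions 3, 10, 91, 162.
The EcoRV site (GATATC) starts at position 104.
EcoRV cuts after base 3 of each site, so after position 106.
Combined cut positions: 3, 10, 91, 106, 162.
Linear molecule, 5 cuts → 6 fragments:
  1–3 → 3 bp
  4–10 → 7 bp
  11–91 → 81 bp
  92–106 → 15 bp
  107–162 → 56 bp
  163–189 → 27 bp
Sorted largest to smallest: 81, 56, 27, 15, 7, 3 bp.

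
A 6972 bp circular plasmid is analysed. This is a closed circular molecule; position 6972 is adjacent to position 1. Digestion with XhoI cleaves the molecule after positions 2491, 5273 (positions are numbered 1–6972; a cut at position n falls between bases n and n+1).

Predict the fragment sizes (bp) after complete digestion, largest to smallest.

4190, 2782 bp

Circular molecule, 2 cuts → 2 fragments:
  5273 − 2491 = 2782 bp
  wrap: 6972 − 5273 + 2491 = 4190 bp
Sorted largest to smallest: 4190, 2782 bp.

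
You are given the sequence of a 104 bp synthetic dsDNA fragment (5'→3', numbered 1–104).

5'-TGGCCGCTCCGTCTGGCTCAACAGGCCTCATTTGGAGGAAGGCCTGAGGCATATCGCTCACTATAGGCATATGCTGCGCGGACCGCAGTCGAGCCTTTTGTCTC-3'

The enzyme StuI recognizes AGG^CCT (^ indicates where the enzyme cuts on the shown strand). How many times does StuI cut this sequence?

2

AGGCCT occurs starting at positions 23, 40.
StuI cuts at 2 sites.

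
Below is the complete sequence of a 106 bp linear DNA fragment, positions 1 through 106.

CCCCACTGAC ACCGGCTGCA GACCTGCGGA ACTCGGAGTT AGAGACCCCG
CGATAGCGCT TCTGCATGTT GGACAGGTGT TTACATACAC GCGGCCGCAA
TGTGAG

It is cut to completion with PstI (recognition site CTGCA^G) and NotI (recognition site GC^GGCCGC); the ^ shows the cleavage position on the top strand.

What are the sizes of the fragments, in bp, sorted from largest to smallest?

72, 20, 14 bp

The PstI site (CTGCAG) starts at position 16.
PstI cuts after base 5 of each site (before the last base), so after position 20.
The NotI site (GCGGCCGC) starts at position 91.
NotI cuts after base 2 of each site, so after position 92.
Combined cut positions: 20, 92.
Linear molecule, 2 cuts → 3 fragments:
  1–20 → 20 bp
  21–92 → 72 bp
  93–106 → 14 bp
Sorted largest to smallest: 72, 20, 14 bp.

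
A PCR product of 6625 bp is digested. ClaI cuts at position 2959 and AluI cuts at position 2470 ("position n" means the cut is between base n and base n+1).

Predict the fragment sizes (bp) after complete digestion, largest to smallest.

Combined cut positions (sorted): 2470, 2959.
Linear molecule, 2 cuts → 3 fragments:
  2470 − 0 = 2470 bp
  2959 − 2470 = 489 bp
  6625 − 2959 = 3666 bp
Sorted largest to smallest: 3666, 2470, 489 bp.

3666, 2470, 489 bp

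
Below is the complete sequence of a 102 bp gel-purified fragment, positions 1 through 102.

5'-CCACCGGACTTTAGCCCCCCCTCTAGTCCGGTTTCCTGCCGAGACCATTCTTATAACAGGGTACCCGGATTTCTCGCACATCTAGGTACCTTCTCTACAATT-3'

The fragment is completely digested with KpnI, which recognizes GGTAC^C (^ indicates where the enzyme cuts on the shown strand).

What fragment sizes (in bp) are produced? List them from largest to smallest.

64, 25, 13 bp

KpnI sites (GGTACC) start at positions 60, 85.
KpnI cuts after base 5 of each site (before the last base), so after positions 64, 89.
Linear molecule, 2 cuts → 3 fragments:
  1–64 → 64 bp
  65–89 → 25 bp
  90–102 → 13 bp
Sorted largest to smallest: 64, 25, 13 bp.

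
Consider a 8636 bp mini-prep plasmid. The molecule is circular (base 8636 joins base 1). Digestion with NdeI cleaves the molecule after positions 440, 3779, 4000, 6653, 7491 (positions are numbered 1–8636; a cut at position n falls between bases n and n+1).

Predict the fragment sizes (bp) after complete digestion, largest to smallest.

3339, 2653, 1585, 838, 221 bp

Circular molecule, 5 cuts → 5 fragments:
  3779 − 440 = 3339 bp
  4000 − 3779 = 221 bp
  6653 − 4000 = 2653 bp
  7491 − 6653 = 838 bp
  wrap: 8636 − 7491 + 440 = 1585 bp
Sorted largest to smallest: 3339, 2653, 1585, 838, 221 bp.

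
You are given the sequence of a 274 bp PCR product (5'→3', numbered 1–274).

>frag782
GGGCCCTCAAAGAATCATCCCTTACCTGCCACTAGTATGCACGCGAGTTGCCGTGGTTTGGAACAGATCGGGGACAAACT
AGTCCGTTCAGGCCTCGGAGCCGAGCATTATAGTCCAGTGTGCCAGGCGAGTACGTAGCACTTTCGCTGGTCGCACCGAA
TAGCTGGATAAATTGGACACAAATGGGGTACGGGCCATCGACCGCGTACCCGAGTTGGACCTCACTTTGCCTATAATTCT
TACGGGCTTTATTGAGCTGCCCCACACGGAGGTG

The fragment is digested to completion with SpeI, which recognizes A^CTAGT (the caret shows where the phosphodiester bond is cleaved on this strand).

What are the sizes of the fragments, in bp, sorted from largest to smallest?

196, 47, 31 bp

SpeI sites (ACTAGT) start at positions 31, 78.
SpeI cuts after the first base of each site, so after positions 31, 78.
Linear molecule, 2 cuts → 3 fragments:
  1–31 → 31 bp
  32–78 → 47 bp
  79–274 → 196 bp
Sorted largest to smallest: 196, 47, 31 bp.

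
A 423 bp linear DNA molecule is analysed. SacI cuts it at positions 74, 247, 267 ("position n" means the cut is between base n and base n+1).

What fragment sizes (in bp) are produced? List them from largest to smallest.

Linear molecule, 3 cuts → 4 fragments:
  74 − 0 = 74 bp
  247 − 74 = 173 bp
  267 − 247 = 20 bp
  423 − 267 = 156 bp
Sorted largest to smallest: 173, 156, 74, 20 bp.

173, 156, 74, 20 bp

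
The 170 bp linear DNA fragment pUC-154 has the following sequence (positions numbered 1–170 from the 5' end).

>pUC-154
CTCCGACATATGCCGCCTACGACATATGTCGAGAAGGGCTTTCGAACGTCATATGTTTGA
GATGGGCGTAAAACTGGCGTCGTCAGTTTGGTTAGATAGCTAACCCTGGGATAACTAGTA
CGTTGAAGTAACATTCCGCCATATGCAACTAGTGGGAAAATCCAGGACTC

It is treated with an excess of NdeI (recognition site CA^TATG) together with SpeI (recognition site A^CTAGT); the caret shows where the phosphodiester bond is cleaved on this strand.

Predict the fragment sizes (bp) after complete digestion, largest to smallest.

63, 27, 27, 22, 16, 8, 7 bp

NdeI sites (CATATG) start at positions 7, 23, 50, 140.
NdeI cuts after base 2 of each site, so after positions 8, 24, 51, 141.
SpeI sites (ACTAGT) start at positions 114, 148.
SpeI cuts after the first base of each site, so after positions 114, 148.
Combined cut positions: 8, 24, 51, 114, 141, 148.
Linear molecule, 6 cuts → 7 fragments:
  1–8 → 8 bp
  9–24 → 16 bp
  25–51 → 27 bp
  52–114 → 63 bp
  115–141 → 27 bp
  142–148 → 7 bp
  149–170 → 22 bp
Sorted largest to smallest: 63, 27, 27, 22, 16, 8, 7 bp.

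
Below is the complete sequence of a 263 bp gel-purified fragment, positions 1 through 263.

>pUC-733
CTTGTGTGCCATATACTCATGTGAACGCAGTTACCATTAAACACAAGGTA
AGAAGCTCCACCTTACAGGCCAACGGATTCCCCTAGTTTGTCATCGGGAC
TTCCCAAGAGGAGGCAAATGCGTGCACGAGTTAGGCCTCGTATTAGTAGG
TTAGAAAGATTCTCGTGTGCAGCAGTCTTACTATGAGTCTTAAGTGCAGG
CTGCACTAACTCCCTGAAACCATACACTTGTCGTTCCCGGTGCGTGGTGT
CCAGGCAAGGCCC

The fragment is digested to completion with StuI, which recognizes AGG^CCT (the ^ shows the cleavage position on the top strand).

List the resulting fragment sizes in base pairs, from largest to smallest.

135, 128 bp

The StuI site (AGGCCT) starts at position 133.
StuI cuts after base 3 of each site, so after position 135.
Linear molecule, 1 cut → 2 fragments:
  1–135 → 135 bp
  136–263 → 128 bp
Sorted largest to smallest: 135, 128 bp.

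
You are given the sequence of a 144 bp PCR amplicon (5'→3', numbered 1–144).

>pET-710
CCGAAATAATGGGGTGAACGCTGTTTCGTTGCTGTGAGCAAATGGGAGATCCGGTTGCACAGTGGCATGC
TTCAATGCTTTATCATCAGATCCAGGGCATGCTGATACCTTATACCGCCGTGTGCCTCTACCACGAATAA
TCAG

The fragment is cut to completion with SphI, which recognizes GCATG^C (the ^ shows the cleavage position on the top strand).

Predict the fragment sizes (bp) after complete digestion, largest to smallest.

69, 43, 32 bp

SphI sites (GCATGC) start at positions 65, 97.
SphI cuts after base 5 of each site (before the last base), so after positions 69, 101.
Linear molecule, 2 cuts → 3 fragments:
  1–69 → 69 bp
  70–101 → 32 bp
  102–144 → 43 bp
Sorted largest to smallest: 69, 43, 32 bp.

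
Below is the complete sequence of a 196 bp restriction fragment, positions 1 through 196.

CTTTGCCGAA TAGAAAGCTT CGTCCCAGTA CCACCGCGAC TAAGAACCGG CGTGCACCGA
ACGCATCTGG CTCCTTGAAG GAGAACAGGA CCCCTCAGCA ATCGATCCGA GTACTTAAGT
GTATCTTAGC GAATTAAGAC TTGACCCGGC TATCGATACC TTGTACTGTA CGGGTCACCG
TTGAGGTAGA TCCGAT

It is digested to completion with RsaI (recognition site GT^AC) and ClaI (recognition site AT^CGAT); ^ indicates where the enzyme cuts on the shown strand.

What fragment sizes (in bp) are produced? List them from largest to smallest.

RsaI sites (GTAC) start at positions 28, 111, 163, 168.
RsaI cuts after base 2 of each site, so after positions 29, 112, 164, 169.
ClaI sites (ATCGAT) start at positions 101, 152.
ClaI cuts after base 2 of each site, so after positions 102, 153.
Combined cut positions: 29, 102, 112, 153, 164, 169.
Linear molecule, 6 cuts → 7 fragments:
  1–29 → 29 bp
  30–102 → 73 bp
  103–112 → 10 bp
  113–153 → 41 bp
  154–164 → 11 bp
  165–169 → 5 bp
  170–196 → 27 bp
Sorted largest to smallest: 73, 41, 29, 27, 11, 10, 5 bp.

73, 41, 29, 27, 11, 10, 5 bp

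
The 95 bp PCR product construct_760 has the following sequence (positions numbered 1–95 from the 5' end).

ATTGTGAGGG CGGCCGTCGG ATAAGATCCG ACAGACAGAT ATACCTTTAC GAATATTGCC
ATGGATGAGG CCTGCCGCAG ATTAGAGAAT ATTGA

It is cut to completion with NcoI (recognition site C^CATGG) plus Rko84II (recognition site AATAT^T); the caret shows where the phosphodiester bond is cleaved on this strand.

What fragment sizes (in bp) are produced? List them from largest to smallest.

56, 33, 3, 3 bp

The NcoI site (CCATGG) starts at position 59.
NcoI cuts after the first base of each site, so after position 59.
Rko84II sites (AATATT) start at positions 52, 88.
Rko84II cuts after base 5 of each site (before the last base), so after positions 56, 92.
Combined cut positions: 56, 59, 92.
Linear molecule, 3 cuts → 4 fragments:
  1–56 → 56 bp
  57–59 → 3 bp
  60–92 → 33 bp
  93–95 → 3 bp
Sorted largest to smallest: 56, 33, 3, 3 bp.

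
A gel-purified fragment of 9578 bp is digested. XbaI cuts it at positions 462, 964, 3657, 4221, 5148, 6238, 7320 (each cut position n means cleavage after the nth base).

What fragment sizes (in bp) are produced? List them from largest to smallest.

2693, 2258, 1090, 1082, 927, 564, 502, 462 bp

Linear molecule, 7 cuts → 8 fragments:
  462 − 0 = 462 bp
  964 − 462 = 502 bp
  3657 − 964 = 2693 bp
  4221 − 3657 = 564 bp
  5148 − 4221 = 927 bp
  6238 − 5148 = 1090 bp
  7320 − 6238 = 1082 bp
  9578 − 7320 = 2258 bp
Sorted largest to smallest: 2693, 2258, 1090, 1082, 927, 564, 502, 462 bp.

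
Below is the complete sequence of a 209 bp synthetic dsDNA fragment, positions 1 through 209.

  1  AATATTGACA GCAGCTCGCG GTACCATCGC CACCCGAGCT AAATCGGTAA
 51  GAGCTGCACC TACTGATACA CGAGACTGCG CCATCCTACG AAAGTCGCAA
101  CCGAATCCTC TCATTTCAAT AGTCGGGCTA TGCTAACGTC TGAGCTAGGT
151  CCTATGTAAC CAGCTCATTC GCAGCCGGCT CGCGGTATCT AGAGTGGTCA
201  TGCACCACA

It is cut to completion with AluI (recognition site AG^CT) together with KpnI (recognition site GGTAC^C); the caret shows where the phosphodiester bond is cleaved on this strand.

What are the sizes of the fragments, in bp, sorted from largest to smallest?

91, 46, 19, 15, 14, 14, 10 bp

AluI sites (AGCT) start at positions 13, 37, 52, 143, 162.
AluI cuts after base 2 of each site, so after positions 14, 38, 53, 144, 163.
The KpnI site (GGTACC) starts at position 20.
KpnI cuts after base 5 of each site (before the last base), so after position 24.
Combined cut positions: 14, 24, 38, 53, 144, 163.
Linear molecule, 6 cuts → 7 fragments:
  1–14 → 14 bp
  15–24 → 10 bp
  25–38 → 14 bp
  39–53 → 15 bp
  54–144 → 91 bp
  145–163 → 19 bp
  164–209 → 46 bp
Sorted largest to smallest: 91, 46, 19, 15, 14, 14, 10 bp.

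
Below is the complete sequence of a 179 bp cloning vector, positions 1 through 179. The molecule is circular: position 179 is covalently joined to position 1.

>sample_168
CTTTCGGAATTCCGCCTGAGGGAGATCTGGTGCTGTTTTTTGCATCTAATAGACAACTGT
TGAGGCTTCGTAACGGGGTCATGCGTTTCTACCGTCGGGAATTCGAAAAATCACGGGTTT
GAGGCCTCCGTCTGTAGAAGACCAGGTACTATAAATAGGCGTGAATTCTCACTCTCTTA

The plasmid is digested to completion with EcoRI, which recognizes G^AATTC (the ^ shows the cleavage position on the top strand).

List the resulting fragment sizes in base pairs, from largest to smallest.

EcoRI sites (GAATTC) start at positions 7, 99, 163.
EcoRI cuts after the first base of each site, so after positions 7, 99, 163.
Circular molecule, 3 cuts → 3 fragments:
  8–99 → 92 bp
  100–163 → 64 bp
  164–179 then 1–7 → 16 + 7 = 23 bp
Sorted largest to smallest: 92, 64, 23 bp.

92, 64, 23 bp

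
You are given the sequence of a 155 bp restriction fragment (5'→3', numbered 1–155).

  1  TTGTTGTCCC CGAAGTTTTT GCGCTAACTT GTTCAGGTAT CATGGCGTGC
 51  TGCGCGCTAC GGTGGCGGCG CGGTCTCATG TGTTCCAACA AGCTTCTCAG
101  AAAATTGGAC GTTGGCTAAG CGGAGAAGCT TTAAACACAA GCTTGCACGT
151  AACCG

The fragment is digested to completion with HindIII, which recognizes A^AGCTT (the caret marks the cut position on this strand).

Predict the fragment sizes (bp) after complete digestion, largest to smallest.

HindIII sites (AAGCTT) start at positions 90, 126, 139.
HindIII cuts after the first base of each site, so after positions 90, 126, 139.
Linear molecule, 3 cuts → 4 fragments:
  1–90 → 90 bp
  91–126 → 36 bp
  127–139 → 13 bp
  140–155 → 16 bp
Sorted largest to smallest: 90, 36, 16, 13 bp.

90, 36, 16, 13 bp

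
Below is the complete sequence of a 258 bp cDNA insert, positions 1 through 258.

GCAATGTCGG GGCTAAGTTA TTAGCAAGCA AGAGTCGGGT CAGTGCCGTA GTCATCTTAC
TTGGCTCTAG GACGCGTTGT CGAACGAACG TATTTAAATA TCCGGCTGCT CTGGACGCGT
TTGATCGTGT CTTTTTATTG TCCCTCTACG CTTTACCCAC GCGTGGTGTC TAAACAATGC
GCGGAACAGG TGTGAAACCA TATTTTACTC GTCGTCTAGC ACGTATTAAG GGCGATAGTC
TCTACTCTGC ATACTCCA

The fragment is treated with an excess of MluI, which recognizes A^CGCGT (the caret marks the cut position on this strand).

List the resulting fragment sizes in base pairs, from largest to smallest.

99, 72, 44, 43 bp

MluI sites (ACGCGT) start at positions 72, 115, 159.
MluI cuts after the first base of each site, so after positions 72, 115, 159.
Linear molecule, 3 cuts → 4 fragments:
  1–72 → 72 bp
  73–115 → 43 bp
  116–159 → 44 bp
  160–258 → 99 bp
Sorted largest to smallest: 99, 72, 44, 43 bp.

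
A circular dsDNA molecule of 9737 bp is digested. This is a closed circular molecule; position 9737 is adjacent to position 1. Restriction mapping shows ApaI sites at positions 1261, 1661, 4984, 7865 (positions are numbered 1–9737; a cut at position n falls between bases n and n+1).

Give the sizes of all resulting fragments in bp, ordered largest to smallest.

3323, 3133, 2881, 400 bp

Circular molecule, 4 cuts → 4 fragments:
  1661 − 1261 = 400 bp
  4984 − 1661 = 3323 bp
  7865 − 4984 = 2881 bp
  wrap: 9737 − 7865 + 1261 = 3133 bp
Sorted largest to smallest: 3323, 3133, 2881, 400 bp.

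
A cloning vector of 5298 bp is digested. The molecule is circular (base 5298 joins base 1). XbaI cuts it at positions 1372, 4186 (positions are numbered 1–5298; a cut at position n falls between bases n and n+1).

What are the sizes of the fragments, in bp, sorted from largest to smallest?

Circular molecule, 2 cuts → 2 fragments:
  4186 − 1372 = 2814 bp
  wrap: 5298 − 4186 + 1372 = 2484 bp
Sorted largest to smallest: 2814, 2484 bp.

2814, 2484 bp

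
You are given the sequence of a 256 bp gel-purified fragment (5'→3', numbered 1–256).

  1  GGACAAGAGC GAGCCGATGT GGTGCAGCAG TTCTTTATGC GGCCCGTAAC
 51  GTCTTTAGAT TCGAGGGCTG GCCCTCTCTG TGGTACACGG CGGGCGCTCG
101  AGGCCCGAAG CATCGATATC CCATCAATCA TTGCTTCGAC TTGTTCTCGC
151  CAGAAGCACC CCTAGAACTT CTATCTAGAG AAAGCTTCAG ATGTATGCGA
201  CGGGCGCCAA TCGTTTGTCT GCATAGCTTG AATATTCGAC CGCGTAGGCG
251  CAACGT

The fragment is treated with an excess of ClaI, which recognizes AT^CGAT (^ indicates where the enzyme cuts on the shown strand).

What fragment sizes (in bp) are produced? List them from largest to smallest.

143, 113 bp

The ClaI site (ATCGAT) starts at position 112.
ClaI cuts after base 2 of each site, so after position 113.
Linear molecule, 1 cut → 2 fragments:
  1–113 → 113 bp
  114–256 → 143 bp
Sorted largest to smallest: 143, 113 bp.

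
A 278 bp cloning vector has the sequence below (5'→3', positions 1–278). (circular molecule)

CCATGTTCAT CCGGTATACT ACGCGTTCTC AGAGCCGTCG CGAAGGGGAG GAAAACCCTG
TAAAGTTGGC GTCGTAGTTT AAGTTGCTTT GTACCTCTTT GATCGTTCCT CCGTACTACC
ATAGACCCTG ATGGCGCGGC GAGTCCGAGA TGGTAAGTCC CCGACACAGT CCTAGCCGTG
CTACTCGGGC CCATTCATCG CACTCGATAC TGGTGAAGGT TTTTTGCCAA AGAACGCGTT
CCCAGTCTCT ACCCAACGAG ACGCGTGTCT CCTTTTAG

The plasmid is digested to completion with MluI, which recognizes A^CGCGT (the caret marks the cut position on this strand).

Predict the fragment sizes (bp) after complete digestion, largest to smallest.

MluI sites (ACGCGT) start at positions 21, 234, 261.
MluI cuts after the first base of each site, so after positions 21, 234, 261.
Circular molecule, 3 cuts → 3 fragments:
  22–234 → 213 bp
  235–261 → 27 bp
  262–278 then 1–21 → 17 + 21 = 38 bp
Sorted largest to smallest: 213, 38, 27 bp.

213, 38, 27 bp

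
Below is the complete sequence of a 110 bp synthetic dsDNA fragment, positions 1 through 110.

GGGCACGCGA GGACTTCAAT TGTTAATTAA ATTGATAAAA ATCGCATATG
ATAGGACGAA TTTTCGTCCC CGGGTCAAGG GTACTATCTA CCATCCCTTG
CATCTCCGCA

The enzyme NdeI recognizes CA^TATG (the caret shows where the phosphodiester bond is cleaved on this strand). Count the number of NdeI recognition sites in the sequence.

CATATG occurs starting at position 45.
NdeI cuts at 1 site.

1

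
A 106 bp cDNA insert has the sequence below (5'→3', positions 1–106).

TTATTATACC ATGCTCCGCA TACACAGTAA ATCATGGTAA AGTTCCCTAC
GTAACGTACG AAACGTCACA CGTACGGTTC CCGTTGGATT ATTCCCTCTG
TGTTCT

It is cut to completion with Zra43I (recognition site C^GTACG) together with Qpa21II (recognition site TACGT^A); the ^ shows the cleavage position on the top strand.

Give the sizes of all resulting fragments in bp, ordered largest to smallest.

Zra43I sites (CGTACG) start at positions 55, 71.
Zra43I cuts after the first base of each site, so after positions 55, 71.
The Qpa21II site (TACGTA) starts at position 48.
Qpa21II cuts after base 5 of each site (before the last base), so after position 52.
Combined cut positions: 52, 55, 71.
Linear molecule, 3 cuts → 4 fragments:
  1–52 → 52 bp
  53–55 → 3 bp
  56–71 → 16 bp
  72–106 → 35 bp
Sorted largest to smallest: 52, 35, 16, 3 bp.

52, 35, 16, 3 bp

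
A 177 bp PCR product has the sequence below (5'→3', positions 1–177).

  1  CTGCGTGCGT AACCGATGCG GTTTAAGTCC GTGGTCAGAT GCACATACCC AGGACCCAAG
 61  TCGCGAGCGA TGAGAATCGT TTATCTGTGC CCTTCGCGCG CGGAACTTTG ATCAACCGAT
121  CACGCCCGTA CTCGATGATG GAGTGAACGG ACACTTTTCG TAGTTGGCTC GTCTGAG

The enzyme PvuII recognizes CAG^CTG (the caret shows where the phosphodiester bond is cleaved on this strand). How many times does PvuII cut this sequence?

No occurrence of CAGCTG is present in the sequence.
PvuII does not cut: 0 sites.

0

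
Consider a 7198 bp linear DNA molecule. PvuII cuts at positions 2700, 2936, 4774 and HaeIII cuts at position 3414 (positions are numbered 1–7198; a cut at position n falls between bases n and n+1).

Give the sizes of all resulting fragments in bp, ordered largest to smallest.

Combined cut positions (sorted): 2700, 2936, 3414, 4774.
Linear molecule, 4 cuts → 5 fragments:
  2700 − 0 = 2700 bp
  2936 − 2700 = 236 bp
  3414 − 2936 = 478 bp
  4774 − 3414 = 1360 bp
  7198 − 4774 = 2424 bp
Sorted largest to smallest: 2700, 2424, 1360, 478, 236 bp.

2700, 2424, 1360, 478, 236 bp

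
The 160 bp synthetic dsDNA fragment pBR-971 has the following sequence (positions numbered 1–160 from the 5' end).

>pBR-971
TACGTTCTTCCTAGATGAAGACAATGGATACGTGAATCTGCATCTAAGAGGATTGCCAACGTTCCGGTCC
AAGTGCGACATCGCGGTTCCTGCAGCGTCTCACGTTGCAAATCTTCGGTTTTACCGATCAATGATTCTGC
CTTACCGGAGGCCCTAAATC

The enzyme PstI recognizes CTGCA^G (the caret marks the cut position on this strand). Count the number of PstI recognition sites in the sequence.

CTGCAG occurs starting at position 90.
PstI cuts at 1 site.

1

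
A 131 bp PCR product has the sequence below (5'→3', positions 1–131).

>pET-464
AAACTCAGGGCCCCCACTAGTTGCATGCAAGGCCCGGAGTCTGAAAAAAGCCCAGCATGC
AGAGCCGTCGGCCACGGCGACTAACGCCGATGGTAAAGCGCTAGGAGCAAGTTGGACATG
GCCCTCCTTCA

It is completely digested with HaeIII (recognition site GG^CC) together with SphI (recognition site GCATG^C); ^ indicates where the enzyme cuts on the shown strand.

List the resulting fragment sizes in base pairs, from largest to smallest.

HaeIII sites (GGCC) start at positions 9, 31, 70, 120.
HaeIII cuts after base 2 of each site, so after positions 10, 32, 71, 121.
SphI sites (GCATGC) start at positions 23, 55.
SphI cuts after base 5 of each site (before the last base), so after positions 27, 59.
Combined cut positions: 10, 27, 32, 59, 71, 121.
Linear molecule, 6 cuts → 7 fragments:
  1–10 → 10 bp
  11–27 → 17 bp
  28–32 → 5 bp
  33–59 → 27 bp
  60–71 → 12 bp
  72–121 → 50 bp
  122–131 → 10 bp
Sorted largest to smallest: 50, 27, 17, 12, 10, 10, 5 bp.

50, 27, 17, 12, 10, 10, 5 bp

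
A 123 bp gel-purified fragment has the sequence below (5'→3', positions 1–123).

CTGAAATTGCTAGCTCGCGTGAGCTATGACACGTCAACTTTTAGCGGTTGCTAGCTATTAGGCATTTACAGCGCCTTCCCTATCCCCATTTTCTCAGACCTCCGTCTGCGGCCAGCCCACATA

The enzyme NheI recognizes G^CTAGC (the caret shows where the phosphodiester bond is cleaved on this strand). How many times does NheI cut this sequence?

GCTAGC occurs starting at positions 9, 50.
NheI cuts at 2 sites.

2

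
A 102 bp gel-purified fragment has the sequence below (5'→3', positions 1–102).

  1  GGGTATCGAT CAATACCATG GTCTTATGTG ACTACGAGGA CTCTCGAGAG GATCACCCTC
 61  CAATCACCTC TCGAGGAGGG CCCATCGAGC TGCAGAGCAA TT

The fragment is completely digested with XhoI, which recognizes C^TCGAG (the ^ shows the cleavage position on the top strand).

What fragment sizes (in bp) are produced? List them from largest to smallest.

43, 32, 27 bp

XhoI sites (CTCGAG) start at positions 43, 70.
XhoI cuts after the first base of each site, so after positions 43, 70.
Linear molecule, 2 cuts → 3 fragments:
  1–43 → 43 bp
  44–70 → 27 bp
  71–102 → 32 bp
Sorted largest to smallest: 43, 32, 27 bp.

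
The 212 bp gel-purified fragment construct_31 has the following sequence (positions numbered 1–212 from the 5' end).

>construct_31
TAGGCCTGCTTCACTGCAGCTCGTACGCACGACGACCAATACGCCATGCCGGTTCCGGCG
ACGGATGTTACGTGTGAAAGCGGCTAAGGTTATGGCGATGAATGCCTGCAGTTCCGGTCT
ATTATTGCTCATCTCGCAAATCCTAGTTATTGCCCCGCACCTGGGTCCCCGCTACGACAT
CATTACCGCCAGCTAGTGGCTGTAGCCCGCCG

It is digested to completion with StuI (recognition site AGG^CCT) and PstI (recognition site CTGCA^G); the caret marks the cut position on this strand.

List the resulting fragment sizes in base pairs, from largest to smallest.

The StuI site (AGGCCT) starts at position 2.
StuI cuts after base 3 of each site, so after position 4.
PstI sites (CTGCAG) start at positions 14, 106.
PstI cuts after base 5 of each site (before the last base), so after positions 18, 110.
Combined cut positions: 4, 18, 110.
Linear molecule, 3 cuts → 4 fragments:
  1–4 → 4 bp
  5–18 → 14 bp
  19–110 → 92 bp
  111–212 → 102 bp
Sorted largest to smallest: 102, 92, 14, 4 bp.

102, 92, 14, 4 bp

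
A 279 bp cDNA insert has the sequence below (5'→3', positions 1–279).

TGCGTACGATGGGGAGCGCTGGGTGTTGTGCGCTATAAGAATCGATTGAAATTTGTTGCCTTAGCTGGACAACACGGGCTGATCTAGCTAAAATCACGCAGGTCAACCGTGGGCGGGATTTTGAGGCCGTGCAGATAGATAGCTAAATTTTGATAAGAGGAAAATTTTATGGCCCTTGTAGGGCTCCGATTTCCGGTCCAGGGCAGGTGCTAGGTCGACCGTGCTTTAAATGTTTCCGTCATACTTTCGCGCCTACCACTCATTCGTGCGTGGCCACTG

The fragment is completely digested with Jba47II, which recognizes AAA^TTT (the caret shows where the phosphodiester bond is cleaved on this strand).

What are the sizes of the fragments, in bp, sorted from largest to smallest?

115, 96, 51, 17 bp

Jba47II sites (AAATTT) start at positions 49, 145, 162.
Jba47II cuts after base 3 of each site, so after positions 51, 147, 164.
Linear molecule, 3 cuts → 4 fragments:
  1–51 → 51 bp
  52–147 → 96 bp
  148–164 → 17 bp
  165–279 → 115 bp
Sorted largest to smallest: 115, 96, 51, 17 bp.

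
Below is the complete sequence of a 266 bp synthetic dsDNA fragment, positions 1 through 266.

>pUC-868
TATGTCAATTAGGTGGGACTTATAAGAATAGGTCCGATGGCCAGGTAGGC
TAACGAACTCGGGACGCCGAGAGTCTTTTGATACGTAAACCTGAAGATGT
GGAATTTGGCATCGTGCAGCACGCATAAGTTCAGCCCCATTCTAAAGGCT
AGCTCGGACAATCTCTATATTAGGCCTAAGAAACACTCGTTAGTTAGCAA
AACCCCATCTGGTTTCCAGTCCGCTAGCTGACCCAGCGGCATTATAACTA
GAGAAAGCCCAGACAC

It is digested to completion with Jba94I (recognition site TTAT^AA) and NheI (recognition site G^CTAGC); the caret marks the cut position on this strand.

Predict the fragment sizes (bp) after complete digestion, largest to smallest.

125, 75, 23, 22, 21 bp

Jba94I sites (TTATAA) start at positions 20, 242.
Jba94I cuts after base 4 of each site, so after positions 23, 245.
NheI sites (GCTAGC) start at positions 148, 223.
NheI cuts after the first base of each site, so after positions 148, 223.
Combined cut positions: 23, 148, 223, 245.
Linear molecule, 4 cuts → 5 fragments:
  1–23 → 23 bp
  24–148 → 125 bp
  149–223 → 75 bp
  224–245 → 22 bp
  246–266 → 21 bp
Sorted largest to smallest: 125, 75, 23, 22, 21 bp.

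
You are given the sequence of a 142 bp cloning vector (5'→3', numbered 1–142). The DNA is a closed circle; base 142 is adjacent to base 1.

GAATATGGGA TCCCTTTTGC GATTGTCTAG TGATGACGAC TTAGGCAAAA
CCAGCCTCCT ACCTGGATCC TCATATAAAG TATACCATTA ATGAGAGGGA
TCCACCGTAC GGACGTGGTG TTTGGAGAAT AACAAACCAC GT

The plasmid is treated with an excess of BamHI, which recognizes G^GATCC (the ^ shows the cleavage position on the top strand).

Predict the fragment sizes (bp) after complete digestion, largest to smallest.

57, 52, 33 bp

BamHI sites (GGATCC) start at positions 8, 65, 98.
BamHI cuts after the first base of each site, so after positions 8, 65, 98.
Circular molecule, 3 cuts → 3 fragments:
  9–65 → 57 bp
  66–98 → 33 bp
  99–142 then 1–8 → 44 + 8 = 52 bp
Sorted largest to smallest: 57, 52, 33 bp.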